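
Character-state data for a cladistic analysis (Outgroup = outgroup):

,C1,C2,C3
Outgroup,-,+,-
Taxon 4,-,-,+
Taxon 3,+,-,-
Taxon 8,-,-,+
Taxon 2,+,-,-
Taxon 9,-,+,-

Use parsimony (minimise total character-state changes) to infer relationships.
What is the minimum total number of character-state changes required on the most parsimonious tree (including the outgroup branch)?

Character polarity is set by the outgroup: the derived state is whichever differs from the outgroup's state, so for C2 the derived state is '-', and for the remaining characters it is '+'.
C1 (derived state '+') is shared by Taxon 2 and Taxon 3 — a synapomorphy uniting that clade.
C2: derived state '-' in Taxon 2, Taxon 3, Taxon 4, and Taxon 8 only — synapomorphy for {Taxon 2, Taxon 3, Taxon 4, Taxon 8}.
C3: derived state '+' in Taxon 4 and Taxon 8 only — synapomorphy for {Taxon 4, Taxon 8}.
Most parsimonious ingroup topology: (((Taxon 4,Taxon 8),(Taxon 3,Taxon 2)),Taxon 9).
Changes per character on this tree: C1: 1; C2: 1; C3: 1.
Total = 3.

3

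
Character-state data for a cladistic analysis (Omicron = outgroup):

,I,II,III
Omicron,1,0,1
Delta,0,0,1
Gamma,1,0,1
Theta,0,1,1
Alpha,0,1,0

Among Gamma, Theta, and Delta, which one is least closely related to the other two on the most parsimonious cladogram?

Gamma

Character polarity is set by the outgroup: the derived state is whichever differs from the outgroup's state, so for I, III the derived state is '0', and for the remaining characters it is '1'.
I: derived state '0' in Alpha, Delta, and Theta only — synapomorphy for {Alpha, Delta, Theta}.
Only Alpha and Theta show the derived state '1' for II, supporting them as a clade.
III (derived state '0') is unique to Alpha (autapomorphy; uninformative for grouping).
Most parsimonious ingroup topology: ((Delta,(Theta,Alpha)),Gamma).
Delta and Theta share a more recent common ancestor with each other than either does with Gamma, so Gamma is the least closely related of the three.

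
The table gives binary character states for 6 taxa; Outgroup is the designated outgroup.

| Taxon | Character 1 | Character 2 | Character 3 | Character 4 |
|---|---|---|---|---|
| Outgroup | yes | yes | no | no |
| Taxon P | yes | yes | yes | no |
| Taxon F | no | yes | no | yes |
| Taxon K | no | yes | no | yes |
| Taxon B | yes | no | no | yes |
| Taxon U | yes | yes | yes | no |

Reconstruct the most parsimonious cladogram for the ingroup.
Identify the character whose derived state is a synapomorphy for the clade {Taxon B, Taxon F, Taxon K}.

Character 4

Character polarity is set by the outgroup: the derived state is whichever differs from the outgroup's state, so for Character 1, Character 2 the derived state is 'no', and for the remaining characters it is 'yes'.
Only Taxon F and Taxon K show the derived state 'no' for Character 1, supporting them as a clade.
Character 2: derived state 'no' in Taxon B only — an autapomorphy, so it tells us nothing about relationships among taxa.
Only Taxon P and Taxon U show the derived state 'yes' for Character 3, supporting them as a clade.
Character 4 (derived state 'yes') is shared by Taxon B, Taxon F, and Taxon K — a synapomorphy uniting that clade.
Most parsimonious ingroup topology: ((Taxon P,Taxon U),((Taxon F,Taxon K),Taxon B)).
The clade {Taxon B, Taxon F, Taxon K} is supported by Character 4: its derived state 'yes' occurs in exactly those taxa and in no other taxon (including the outgroup).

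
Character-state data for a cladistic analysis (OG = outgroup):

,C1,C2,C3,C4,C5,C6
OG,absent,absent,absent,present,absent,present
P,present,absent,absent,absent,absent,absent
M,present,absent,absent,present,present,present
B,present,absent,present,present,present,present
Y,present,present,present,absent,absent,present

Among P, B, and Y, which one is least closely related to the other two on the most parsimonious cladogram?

Character polarity is set by the outgroup: the derived state is whichever differs from the outgroup's state, so for C4, C6 the derived state is 'absent', and for the remaining characters it is 'present'.
C1 (derived state 'present') is shared by all ingroup taxa — unites the whole ingroup.
C2 (derived state 'present') is unique to Y (autapomorphy; uninformative for grouping).
C3 (state 'present') occurs in B and Y but conflicts with the nesting implied by the other characters — most parsimoniously interpreted as homoplasy.
Only P and Y show the derived state 'absent' for C4, supporting them as a clade.
C5: derived state 'present' in B and M only — synapomorphy for {B, M}.
C6 (derived state 'absent') is unique to P (autapomorphy; uninformative for grouping).
Most parsimonious ingroup topology: ((P,Y),(M,B)).
Y and P share a more recent common ancestor with each other than either does with B, so B is the least closely related of the three.

B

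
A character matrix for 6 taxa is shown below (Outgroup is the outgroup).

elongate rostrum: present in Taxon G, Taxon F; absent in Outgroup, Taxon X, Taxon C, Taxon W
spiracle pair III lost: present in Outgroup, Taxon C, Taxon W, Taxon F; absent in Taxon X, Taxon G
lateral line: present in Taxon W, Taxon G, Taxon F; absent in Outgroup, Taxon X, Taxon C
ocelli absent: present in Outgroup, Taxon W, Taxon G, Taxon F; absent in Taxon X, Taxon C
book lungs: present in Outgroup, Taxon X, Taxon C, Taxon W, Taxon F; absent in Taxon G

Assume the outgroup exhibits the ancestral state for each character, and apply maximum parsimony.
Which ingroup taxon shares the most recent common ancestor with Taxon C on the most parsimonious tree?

Taxon X

Character polarity is set by the outgroup: the derived state is whichever differs from the outgroup's state, so for spiracle pair III lost, ocelli absent, book lungs the derived state is 'absent', and for the remaining characters it is 'present'.
elongate rostrum (derived state 'present') is shared by Taxon F and Taxon G — a synapomorphy uniting that clade.
spiracle pair III lost (state 'absent') occurs in Taxon G and Taxon X but conflicts with the nesting implied by the other characters — most parsimoniously interpreted as homoplasy.
lateral line (derived state 'present') is shared by Taxon F, Taxon G, and Taxon W — a synapomorphy uniting that clade.
ocelli absent: derived state 'absent' in Taxon C and Taxon X only — synapomorphy for {Taxon C, Taxon X}.
book lungs (derived state 'absent') is unique to Taxon G (autapomorphy; uninformative for grouping).
Most parsimonious ingroup topology: ((Taxon X,Taxon C),(Taxon W,(Taxon G,Taxon F))).
Taxon C and Taxon X form a cherry on this tree, so they are sister taxa.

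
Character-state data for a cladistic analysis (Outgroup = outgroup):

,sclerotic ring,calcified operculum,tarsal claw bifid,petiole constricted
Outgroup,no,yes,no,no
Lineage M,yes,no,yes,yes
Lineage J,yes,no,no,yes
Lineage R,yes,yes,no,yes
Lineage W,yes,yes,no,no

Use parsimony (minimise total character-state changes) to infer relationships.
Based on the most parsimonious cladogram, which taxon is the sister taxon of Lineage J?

Lineage M

Character polarity is set by the outgroup: the derived state is whichever differs from the outgroup's state, so for calcified operculum the derived state is 'no', and for the remaining characters it is 'yes'.
sclerotic ring (derived state 'yes') is shared by all ingroup taxa — unites the whole ingroup.
calcified operculum: derived state 'no' in Lineage J and Lineage M only — synapomorphy for {Lineage J, Lineage M}.
tarsal claw bifid: derived state 'yes' in Lineage M only — an autapomorphy, so it tells us nothing about relationships among taxa.
petiole constricted: derived state 'yes' in Lineage J, Lineage M, and Lineage R only — synapomorphy for {Lineage J, Lineage M, Lineage R}.
Most parsimonious ingroup topology: (((Lineage M,Lineage J),Lineage R),Lineage W).
Lineage J and Lineage M form a cherry on this tree, so they are sister taxa.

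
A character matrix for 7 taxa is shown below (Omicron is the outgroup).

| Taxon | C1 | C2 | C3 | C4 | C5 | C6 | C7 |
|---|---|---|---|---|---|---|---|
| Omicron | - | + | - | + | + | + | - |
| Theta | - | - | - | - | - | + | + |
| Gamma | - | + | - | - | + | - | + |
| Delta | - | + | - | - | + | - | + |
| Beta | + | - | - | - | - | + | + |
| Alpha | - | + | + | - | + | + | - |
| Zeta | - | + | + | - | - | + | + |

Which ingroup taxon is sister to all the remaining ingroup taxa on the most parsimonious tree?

Alpha

Character polarity is set by the outgroup: the derived state is whichever differs from the outgroup's state, so for C2, C4, C5, C6 the derived state is '-', and for the remaining characters it is '+'.
C1 (derived state '+') is unique to Beta (autapomorphy; uninformative for grouping).
Only Beta and Theta show the derived state '-' for C2, supporting them as a clade.
C3 (state '+') occurs in Alpha and Zeta but conflicts with the nesting implied by the other characters — most parsimoniously interpreted as homoplasy.
C4 (derived state '-') is shared by all ingroup taxa — unites the whole ingroup.
Only Beta, Theta, and Zeta show the derived state '-' for C5, supporting them as a clade.
Only Delta and Gamma show the derived state '-' for C6, supporting them as a clade.
C7 (derived state '+') is shared by Beta, Delta, Gamma, Theta, and Zeta — a synapomorphy uniting that clade.
Most parsimonious ingroup topology: ((((Theta,Beta),Zeta),(Gamma,Delta)),Alpha).
Alpha is sister to the clade containing all other ingroup taxa, so it is the earliest-diverging (most basal) ingroup lineage.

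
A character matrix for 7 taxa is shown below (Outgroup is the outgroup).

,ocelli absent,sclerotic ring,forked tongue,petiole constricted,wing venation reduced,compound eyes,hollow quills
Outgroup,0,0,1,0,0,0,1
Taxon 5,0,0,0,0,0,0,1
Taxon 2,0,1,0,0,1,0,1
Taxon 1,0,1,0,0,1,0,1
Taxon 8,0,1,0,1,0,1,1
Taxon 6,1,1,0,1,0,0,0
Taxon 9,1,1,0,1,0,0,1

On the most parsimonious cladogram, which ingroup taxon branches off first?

Character polarity is set by the outgroup: the derived state is whichever differs from the outgroup's state, so for forked tongue, hollow quills the derived state is '0', and for the remaining characters it is '1'.
Only Taxon 6 and Taxon 9 show the derived state '1' for ocelli absent, supporting them as a clade.
Only Taxon 1, Taxon 2, Taxon 6, Taxon 8, and Taxon 9 show the derived state '1' for sclerotic ring, supporting them as a clade.
All ingroup taxa share the derived state '0' for forked tongue; it defines the ingroup but does not resolve relationships within it.
petiole constricted (derived state '1') is shared by Taxon 6, Taxon 8, and Taxon 9 — a synapomorphy uniting that clade.
wing venation reduced (derived state '1') is shared by Taxon 1 and Taxon 2 — a synapomorphy uniting that clade.
compound eyes: derived state '1' in Taxon 8 only — an autapomorphy, so it tells us nothing about relationships among taxa.
hollow quills: derived state '0' in Taxon 6 only — an autapomorphy, so it tells us nothing about relationships among taxa.
Most parsimonious ingroup topology: (Taxon 5,((Taxon 2,Taxon 1),(Taxon 8,(Taxon 6,Taxon 9)))).
Taxon 5 is sister to the clade containing all other ingroup taxa, so it is the earliest-diverging (most basal) ingroup lineage.

Taxon 5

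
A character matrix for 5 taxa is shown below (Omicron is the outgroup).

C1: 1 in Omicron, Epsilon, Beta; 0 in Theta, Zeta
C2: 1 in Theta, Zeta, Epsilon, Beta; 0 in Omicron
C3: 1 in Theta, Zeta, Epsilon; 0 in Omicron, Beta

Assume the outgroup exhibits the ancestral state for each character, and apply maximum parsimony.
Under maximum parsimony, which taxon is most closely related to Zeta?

Theta

Character polarity is set by the outgroup: the derived state is whichever differs from the outgroup's state, so for C1 the derived state is '0', and for the remaining characters it is '1'.
Only Theta and Zeta show the derived state '0' for C1, supporting them as a clade.
All ingroup taxa share the derived state '1' for C2; it defines the ingroup but does not resolve relationships within it.
C3: derived state '1' in Epsilon, Theta, and Zeta only — synapomorphy for {Epsilon, Theta, Zeta}.
Most parsimonious ingroup topology: ((Epsilon,(Theta,Zeta)),Beta).
Zeta and Theta form a cherry on this tree, so they are sister taxa.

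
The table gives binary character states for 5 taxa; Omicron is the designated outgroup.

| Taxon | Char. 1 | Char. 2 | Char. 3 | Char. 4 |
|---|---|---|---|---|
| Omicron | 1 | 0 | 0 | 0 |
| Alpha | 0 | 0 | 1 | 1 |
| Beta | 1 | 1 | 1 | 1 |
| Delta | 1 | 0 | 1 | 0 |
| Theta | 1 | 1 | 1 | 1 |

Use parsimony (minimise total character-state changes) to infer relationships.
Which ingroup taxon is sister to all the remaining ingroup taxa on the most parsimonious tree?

Delta

Character polarity is set by the outgroup: the derived state is whichever differs from the outgroup's state, so for Char. 1 the derived state is '0', and for the remaining characters it is '1'.
Char. 1 (derived state '0') is unique to Alpha (autapomorphy; uninformative for grouping).
Only Beta and Theta show the derived state '1' for Char. 2, supporting them as a clade.
All ingroup taxa share the derived state '1' for Char. 3; it defines the ingroup but does not resolve relationships within it.
Char. 4 (derived state '1') is shared by Alpha, Beta, and Theta — a synapomorphy uniting that clade.
Most parsimonious ingroup topology: ((Alpha,(Beta,Theta)),Delta).
Delta is sister to the clade containing all other ingroup taxa, so it is the earliest-diverging (most basal) ingroup lineage.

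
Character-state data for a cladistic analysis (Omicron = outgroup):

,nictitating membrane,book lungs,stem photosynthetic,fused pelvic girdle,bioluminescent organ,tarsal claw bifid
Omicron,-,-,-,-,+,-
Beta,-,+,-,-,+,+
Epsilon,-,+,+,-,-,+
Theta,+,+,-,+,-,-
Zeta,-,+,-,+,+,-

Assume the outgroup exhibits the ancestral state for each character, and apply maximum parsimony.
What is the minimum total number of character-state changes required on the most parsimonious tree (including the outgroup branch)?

Character polarity is set by the outgroup: the derived state is whichever differs from the outgroup's state, so for bioluminescent organ the derived state is '-', and for the remaining characters it is '+'.
nictitating membrane: derived state '+' in Theta only — an autapomorphy, so it tells us nothing about relationships among taxa.
book lungs (derived state '+') is shared by all ingroup taxa — unites the whole ingroup.
stem photosynthetic (derived state '+') is unique to Epsilon (autapomorphy; uninformative for grouping).
Only Theta and Zeta show the derived state '+' for fused pelvic girdle, supporting them as a clade.
bioluminescent organ (state '-') occurs in Epsilon and Theta but conflicts with the nesting implied by the other characters — most parsimoniously interpreted as homoplasy.
tarsal claw bifid (derived state '+') is shared by Beta and Epsilon — a synapomorphy uniting that clade.
Most parsimonious ingroup topology: ((Beta,Epsilon),(Theta,Zeta)).
Changes per character on this tree: nictitating membrane: 1; book lungs: 1; stem photosynthetic: 1; fused pelvic girdle: 1; bioluminescent organ: 2; tarsal claw bifid: 1.
Total = 7.

7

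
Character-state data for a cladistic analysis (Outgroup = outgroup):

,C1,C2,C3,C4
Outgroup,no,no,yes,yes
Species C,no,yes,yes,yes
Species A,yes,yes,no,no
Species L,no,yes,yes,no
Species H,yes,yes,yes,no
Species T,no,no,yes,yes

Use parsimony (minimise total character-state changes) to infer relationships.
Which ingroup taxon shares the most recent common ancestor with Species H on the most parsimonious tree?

Species A

Character polarity is set by the outgroup: the derived state is whichever differs from the outgroup's state, so for C3, C4 the derived state is 'no', and for the remaining characters it is 'yes'.
C1: derived state 'yes' in Species A and Species H only — synapomorphy for {Species A, Species H}.
C2 (derived state 'yes') is shared by Species A, Species C, Species H, and Species L — a synapomorphy uniting that clade.
C3: derived state 'no' in Species A only — an autapomorphy, so it tells us nothing about relationships among taxa.
C4: derived state 'no' in Species A, Species H, and Species L only — synapomorphy for {Species A, Species H, Species L}.
Most parsimonious ingroup topology: ((Species C,((Species A,Species H),Species L)),Species T).
Species H and Species A form a cherry on this tree, so they are sister taxa.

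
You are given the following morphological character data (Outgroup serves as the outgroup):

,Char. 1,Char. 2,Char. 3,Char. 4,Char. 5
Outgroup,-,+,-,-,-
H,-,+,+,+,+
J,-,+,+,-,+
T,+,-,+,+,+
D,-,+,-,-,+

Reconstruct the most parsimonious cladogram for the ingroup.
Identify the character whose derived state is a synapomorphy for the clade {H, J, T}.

Character polarity is set by the outgroup: the derived state is whichever differs from the outgroup's state, so for Char. 2 the derived state is '-', and for the remaining characters it is '+'.
Char. 1 (derived state '+') is unique to T (autapomorphy; uninformative for grouping).
Char. 2 (derived state '-') is unique to T (autapomorphy; uninformative for grouping).
Only H, J, and T show the derived state '+' for Char. 3, supporting them as a clade.
Char. 4: derived state '+' in H and T only — synapomorphy for {H, T}.
Char. 5 (derived state '+') is shared by all ingroup taxa — unites the whole ingroup.
Most parsimonious ingroup topology: (((H,T),J),D).
The clade {H, J, T} is supported by Char. 3: its derived state '+' occurs in exactly those taxa and in no other taxon (including the outgroup).

Char. 3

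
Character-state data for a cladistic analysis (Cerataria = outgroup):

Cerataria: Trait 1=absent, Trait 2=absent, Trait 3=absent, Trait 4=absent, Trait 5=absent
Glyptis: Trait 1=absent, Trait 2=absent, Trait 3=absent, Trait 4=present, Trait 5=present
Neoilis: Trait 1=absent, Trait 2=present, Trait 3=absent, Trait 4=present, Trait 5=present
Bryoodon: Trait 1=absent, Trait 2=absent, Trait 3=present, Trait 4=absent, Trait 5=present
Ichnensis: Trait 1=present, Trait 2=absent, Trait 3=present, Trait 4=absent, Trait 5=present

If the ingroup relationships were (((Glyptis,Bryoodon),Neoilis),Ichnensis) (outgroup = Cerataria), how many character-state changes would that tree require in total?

Map each character onto (((Glyptis,Bryoodon),Neoilis),Ichnensis) (rooted by Cerataria) and count the minimum state changes it requires (Fitch parsimony):
Trait 1: 1; Trait 2: 1; Trait 3: 2; Trait 4: 2; Trait 5: 1.
Total tree length = 7.

7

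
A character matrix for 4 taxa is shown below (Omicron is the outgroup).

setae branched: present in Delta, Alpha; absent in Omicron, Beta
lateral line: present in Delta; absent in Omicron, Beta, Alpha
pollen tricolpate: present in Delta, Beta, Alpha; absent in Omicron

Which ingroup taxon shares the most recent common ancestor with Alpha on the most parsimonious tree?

Delta

The outgroup has state 'absent' for every character, so 'present' is the derived state throughout.
setae branched: derived state 'present' in Alpha and Delta only — synapomorphy for {Alpha, Delta}.
lateral line: derived state 'present' in Delta only — an autapomorphy, so it tells us nothing about relationships among taxa.
pollen tricolpate (derived state 'present') is shared by all ingroup taxa — unites the whole ingroup.
Most parsimonious ingroup topology: ((Delta,Alpha),Beta).
Alpha and Delta form a cherry on this tree, so they are sister taxa.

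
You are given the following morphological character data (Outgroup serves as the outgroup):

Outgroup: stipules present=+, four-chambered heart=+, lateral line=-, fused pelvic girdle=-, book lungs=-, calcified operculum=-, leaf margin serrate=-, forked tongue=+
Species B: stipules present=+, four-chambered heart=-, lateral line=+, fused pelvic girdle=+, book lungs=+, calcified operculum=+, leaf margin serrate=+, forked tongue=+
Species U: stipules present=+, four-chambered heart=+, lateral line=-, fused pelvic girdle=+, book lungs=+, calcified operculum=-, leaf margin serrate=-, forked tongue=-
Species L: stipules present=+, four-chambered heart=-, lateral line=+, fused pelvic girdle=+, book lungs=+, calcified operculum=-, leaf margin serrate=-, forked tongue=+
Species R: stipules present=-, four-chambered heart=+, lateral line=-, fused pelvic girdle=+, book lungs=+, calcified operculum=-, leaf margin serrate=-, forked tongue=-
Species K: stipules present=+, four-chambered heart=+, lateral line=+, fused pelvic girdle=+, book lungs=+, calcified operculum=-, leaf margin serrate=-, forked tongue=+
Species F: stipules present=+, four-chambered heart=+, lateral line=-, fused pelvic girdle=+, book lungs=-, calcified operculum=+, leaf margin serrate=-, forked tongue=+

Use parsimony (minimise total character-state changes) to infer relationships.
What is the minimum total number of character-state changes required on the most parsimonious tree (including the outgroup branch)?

9

Character polarity is set by the outgroup: the derived state is whichever differs from the outgroup's state, so for stipules present, four-chambered heart, forked tongue the derived state is '-', and for the remaining characters it is '+'.
stipules present: derived state '-' in Species R only — an autapomorphy, so it tells us nothing about relationships among taxa.
four-chambered heart (derived state '-') is shared by Species B and Species L — a synapomorphy uniting that clade.
lateral line (derived state '+') is shared by Species B, Species K, and Species L — a synapomorphy uniting that clade.
fused pelvic girdle (derived state '+') is shared by all ingroup taxa — unites the whole ingroup.
book lungs: derived state '+' in Species B, Species K, Species L, Species R, and Species U only — synapomorphy for {Species B, Species K, Species L, Species R, Species U}.
calcified operculum (state '+') occurs in Species B and Species F but conflicts with the nesting implied by the other characters — most parsimoniously interpreted as homoplasy.
leaf margin serrate: derived state '+' in Species B only — an autapomorphy, so it tells us nothing about relationships among taxa.
Only Species R and Species U show the derived state '-' for forked tongue, supporting them as a clade.
Most parsimonious ingroup topology: ((((Species B,Species L),Species K),(Species U,Species R)),Species F).
Changes per character on this tree: stipules present: 1; four-chambered heart: 1; lateral line: 1; fused pelvic girdle: 1; book lungs: 1; calcified operculum: 2; leaf margin serrate: 1; forked tongue: 1.
Total = 9.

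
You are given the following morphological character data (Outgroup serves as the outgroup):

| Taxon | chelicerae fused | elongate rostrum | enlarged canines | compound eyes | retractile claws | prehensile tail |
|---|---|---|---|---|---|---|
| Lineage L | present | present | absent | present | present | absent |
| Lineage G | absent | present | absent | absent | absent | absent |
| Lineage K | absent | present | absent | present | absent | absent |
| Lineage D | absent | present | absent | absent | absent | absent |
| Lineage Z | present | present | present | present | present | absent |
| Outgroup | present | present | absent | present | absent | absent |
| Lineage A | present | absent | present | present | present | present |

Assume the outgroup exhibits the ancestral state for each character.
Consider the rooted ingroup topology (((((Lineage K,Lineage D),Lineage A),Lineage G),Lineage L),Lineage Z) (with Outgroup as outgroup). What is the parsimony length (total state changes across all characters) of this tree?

Map each character onto (((((Lineage K,Lineage D),Lineage A),Lineage G),Lineage L),Lineage Z) (rooted by Outgroup) and count the minimum state changes it requires (Fitch parsimony):
chelicerae fused: 2; elongate rostrum: 1; enlarged canines: 2; compound eyes: 2; retractile claws: 3; prehensile tail: 1.
Total tree length = 11.

11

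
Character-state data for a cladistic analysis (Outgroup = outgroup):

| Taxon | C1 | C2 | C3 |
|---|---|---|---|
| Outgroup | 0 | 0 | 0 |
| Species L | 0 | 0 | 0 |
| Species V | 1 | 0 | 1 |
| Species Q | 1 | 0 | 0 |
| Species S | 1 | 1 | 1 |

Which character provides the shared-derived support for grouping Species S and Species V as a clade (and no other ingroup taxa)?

The outgroup has state '0' for every character, so '1' is the derived state throughout.
Only Species Q, Species S, and Species V show the derived state '1' for C1, supporting them as a clade.
C2: derived state '1' in Species S only — an autapomorphy, so it tells us nothing about relationships among taxa.
C3 (derived state '1') is shared by Species S and Species V — a synapomorphy uniting that clade.
Most parsimonious ingroup topology: (Species L,((Species V,Species S),Species Q)).
The clade {Species S, Species V} is supported by C3: its derived state '1' occurs in exactly those taxa and in no other taxon (including the outgroup).

C3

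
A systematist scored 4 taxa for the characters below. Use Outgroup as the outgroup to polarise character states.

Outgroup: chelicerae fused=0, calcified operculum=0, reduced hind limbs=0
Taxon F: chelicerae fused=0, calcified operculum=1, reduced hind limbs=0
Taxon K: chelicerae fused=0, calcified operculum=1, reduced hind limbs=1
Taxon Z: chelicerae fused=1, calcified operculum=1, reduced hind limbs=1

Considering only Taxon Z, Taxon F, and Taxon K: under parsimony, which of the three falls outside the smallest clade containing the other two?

Taxon F

The outgroup has state '0' for every character, so '1' is the derived state throughout.
chelicerae fused (derived state '1') is unique to Taxon Z (autapomorphy; uninformative for grouping).
All ingroup taxa share the derived state '1' for calcified operculum; it defines the ingroup but does not resolve relationships within it.
Only Taxon K and Taxon Z show the derived state '1' for reduced hind limbs, supporting them as a clade.
Most parsimonious ingroup topology: (Taxon F,(Taxon K,Taxon Z)).
Taxon Z and Taxon K share a more recent common ancestor with each other than either does with Taxon F, so Taxon F is the least closely related of the three.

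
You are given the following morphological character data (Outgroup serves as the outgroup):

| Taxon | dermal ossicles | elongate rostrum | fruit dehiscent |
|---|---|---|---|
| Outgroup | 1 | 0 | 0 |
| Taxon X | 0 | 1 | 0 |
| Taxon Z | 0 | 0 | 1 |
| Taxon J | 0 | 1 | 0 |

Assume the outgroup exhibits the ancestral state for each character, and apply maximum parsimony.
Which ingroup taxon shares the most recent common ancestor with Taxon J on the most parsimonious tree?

Character polarity is set by the outgroup: the derived state is whichever differs from the outgroup's state, so for dermal ossicles the derived state is '0', and for the remaining characters it is '1'.
All ingroup taxa share the derived state '0' for dermal ossicles; it defines the ingroup but does not resolve relationships within it.
Only Taxon J and Taxon X show the derived state '1' for elongate rostrum, supporting them as a clade.
fruit dehiscent (derived state '1') is unique to Taxon Z (autapomorphy; uninformative for grouping).
Most parsimonious ingroup topology: ((Taxon X,Taxon J),Taxon Z).
Taxon J and Taxon X form a cherry on this tree, so they are sister taxa.

Taxon X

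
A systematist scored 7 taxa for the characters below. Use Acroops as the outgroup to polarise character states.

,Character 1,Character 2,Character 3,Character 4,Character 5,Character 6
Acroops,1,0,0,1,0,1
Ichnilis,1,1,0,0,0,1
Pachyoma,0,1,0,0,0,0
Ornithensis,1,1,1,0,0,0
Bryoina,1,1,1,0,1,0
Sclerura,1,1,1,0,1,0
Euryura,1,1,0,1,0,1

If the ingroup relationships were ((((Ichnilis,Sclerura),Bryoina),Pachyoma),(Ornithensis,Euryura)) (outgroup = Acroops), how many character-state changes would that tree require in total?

12

Map each character onto ((((Ichnilis,Sclerura),Bryoina),Pachyoma),(Ornithensis,Euryura)) (rooted by Acroops) and count the minimum state changes it requires (Fitch parsimony):
Character 1: 1; Character 2: 1; Character 3: 3; Character 4: 2; Character 5: 2; Character 6: 3.
Total tree length = 12.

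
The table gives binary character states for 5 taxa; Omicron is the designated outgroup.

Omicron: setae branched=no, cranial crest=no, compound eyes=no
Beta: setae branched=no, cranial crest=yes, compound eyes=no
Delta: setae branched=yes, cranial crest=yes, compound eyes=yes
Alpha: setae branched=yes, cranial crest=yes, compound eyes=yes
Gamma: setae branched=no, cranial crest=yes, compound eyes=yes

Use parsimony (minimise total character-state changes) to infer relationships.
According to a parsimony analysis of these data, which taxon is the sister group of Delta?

The outgroup has state 'no' for every character, so 'yes' is the derived state throughout.
setae branched (derived state 'yes') is shared by Alpha and Delta — a synapomorphy uniting that clade.
All ingroup taxa share the derived state 'yes' for cranial crest; it defines the ingroup but does not resolve relationships within it.
compound eyes: derived state 'yes' in Alpha, Delta, and Gamma only — synapomorphy for {Alpha, Delta, Gamma}.
Most parsimonious ingroup topology: (Beta,((Delta,Alpha),Gamma)).
Delta and Alpha form a cherry on this tree, so they are sister taxa.

Alpha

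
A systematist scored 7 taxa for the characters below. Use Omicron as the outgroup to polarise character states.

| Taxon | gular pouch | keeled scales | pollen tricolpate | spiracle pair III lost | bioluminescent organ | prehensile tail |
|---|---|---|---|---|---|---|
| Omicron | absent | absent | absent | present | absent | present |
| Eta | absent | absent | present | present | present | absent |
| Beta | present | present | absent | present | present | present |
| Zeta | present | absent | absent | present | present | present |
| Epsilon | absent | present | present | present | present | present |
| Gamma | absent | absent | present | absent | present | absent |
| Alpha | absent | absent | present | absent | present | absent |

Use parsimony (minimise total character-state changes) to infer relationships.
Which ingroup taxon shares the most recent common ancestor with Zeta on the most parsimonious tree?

Beta

Character polarity is set by the outgroup: the derived state is whichever differs from the outgroup's state, so for spiracle pair III lost, prehensile tail the derived state is 'absent', and for the remaining characters it is 'present'.
Only Beta and Zeta show the derived state 'present' for gular pouch, supporting them as a clade.
keeled scales groups Beta and Epsilon, which is incompatible with the clades supported by the remaining characters; treating it as convergent (homoplasy) costs fewer steps than any alternative tree.
pollen tricolpate: derived state 'present' in Alpha, Epsilon, Eta, and Gamma only — synapomorphy for {Alpha, Epsilon, Eta, Gamma}.
Only Alpha and Gamma show the derived state 'absent' for spiracle pair III lost, supporting them as a clade.
bioluminescent organ (derived state 'present') is shared by all ingroup taxa — unites the whole ingroup.
prehensile tail (derived state 'absent') is shared by Alpha, Eta, and Gamma — a synapomorphy uniting that clade.
Most parsimonious ingroup topology: (((Eta,(Gamma,Alpha)),Epsilon),(Beta,Zeta)).
Zeta and Beta form a cherry on this tree, so they are sister taxa.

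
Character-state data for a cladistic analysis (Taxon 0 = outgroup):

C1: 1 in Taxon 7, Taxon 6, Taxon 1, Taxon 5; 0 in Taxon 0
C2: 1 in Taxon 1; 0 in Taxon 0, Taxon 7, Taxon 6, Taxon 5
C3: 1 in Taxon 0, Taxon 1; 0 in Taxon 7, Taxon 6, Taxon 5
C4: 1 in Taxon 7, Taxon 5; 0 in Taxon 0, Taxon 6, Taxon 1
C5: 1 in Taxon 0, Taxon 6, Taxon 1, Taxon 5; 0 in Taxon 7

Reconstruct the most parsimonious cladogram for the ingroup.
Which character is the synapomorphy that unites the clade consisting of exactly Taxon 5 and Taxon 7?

Character polarity is set by the outgroup: the derived state is whichever differs from the outgroup's state, so for C3, C5 the derived state is '0', and for the remaining characters it is '1'.
All ingroup taxa share the derived state '1' for C1; it defines the ingroup but does not resolve relationships within it.
C2 (derived state '1') is unique to Taxon 1 (autapomorphy; uninformative for grouping).
C3 (derived state '0') is shared by Taxon 5, Taxon 6, and Taxon 7 — a synapomorphy uniting that clade.
Only Taxon 5 and Taxon 7 show the derived state '1' for C4, supporting them as a clade.
C5 (derived state '0') is unique to Taxon 7 (autapomorphy; uninformative for grouping).
Most parsimonious ingroup topology: (((Taxon 7,Taxon 5),Taxon 6),Taxon 1).
The clade {Taxon 5, Taxon 7} is supported by C4: its derived state '1' occurs in exactly those taxa and in no other taxon (including the outgroup).

C4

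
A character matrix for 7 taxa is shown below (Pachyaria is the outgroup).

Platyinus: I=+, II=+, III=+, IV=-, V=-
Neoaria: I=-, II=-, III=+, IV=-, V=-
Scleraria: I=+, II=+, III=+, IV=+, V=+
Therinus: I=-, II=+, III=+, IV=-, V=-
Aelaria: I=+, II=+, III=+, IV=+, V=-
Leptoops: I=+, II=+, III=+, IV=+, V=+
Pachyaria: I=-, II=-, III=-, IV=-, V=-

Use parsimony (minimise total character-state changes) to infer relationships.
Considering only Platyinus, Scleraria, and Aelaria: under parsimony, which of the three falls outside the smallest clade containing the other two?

Platyinus

The outgroup has state '-' for every character, so '+' is the derived state throughout.
I (derived state '+') is shared by Aelaria, Leptoops, Platyinus, and Scleraria — a synapomorphy uniting that clade.
II: derived state '+' in Aelaria, Leptoops, Platyinus, Scleraria, and Therinus only — synapomorphy for {Aelaria, Leptoops, Platyinus, Scleraria, Therinus}.
All ingroup taxa share the derived state '+' for III; it defines the ingroup but does not resolve relationships within it.
IV: derived state '+' in Aelaria, Leptoops, and Scleraria only — synapomorphy for {Aelaria, Leptoops, Scleraria}.
V (derived state '+') is shared by Leptoops and Scleraria — a synapomorphy uniting that clade.
Most parsimonious ingroup topology: (((Platyinus,(Aelaria,(Leptoops,Scleraria))),Therinus),Neoaria).
Aelaria and Scleraria share a more recent common ancestor with each other than either does with Platyinus, so Platyinus is the least closely related of the three.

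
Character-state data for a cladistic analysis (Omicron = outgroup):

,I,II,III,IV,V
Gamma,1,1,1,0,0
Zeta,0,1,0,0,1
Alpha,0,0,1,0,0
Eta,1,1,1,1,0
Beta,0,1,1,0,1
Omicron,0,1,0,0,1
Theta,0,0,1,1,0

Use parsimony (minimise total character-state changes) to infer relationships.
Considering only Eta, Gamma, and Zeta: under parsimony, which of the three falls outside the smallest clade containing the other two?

Zeta

Character polarity is set by the outgroup: the derived state is whichever differs from the outgroup's state, so for II, V the derived state is '0', and for the remaining characters it is '1'.
Only Eta and Gamma show the derived state '1' for I, supporting them as a clade.
II: derived state '0' in Alpha and Theta only — synapomorphy for {Alpha, Theta}.
III (derived state '1') is shared by Alpha, Beta, Eta, Gamma, and Theta — a synapomorphy uniting that clade.
IV groups Eta and Theta, which is incompatible with the clades supported by the remaining characters; treating it as convergent (homoplasy) costs fewer steps than any alternative tree.
V (derived state '0') is shared by Alpha, Eta, Gamma, and Theta — a synapomorphy uniting that clade.
Most parsimonious ingroup topology: ((((Alpha,Theta),(Eta,Gamma)),Beta),Zeta).
Eta and Gamma share a more recent common ancestor with each other than either does with Zeta, so Zeta is the least closely related of the three.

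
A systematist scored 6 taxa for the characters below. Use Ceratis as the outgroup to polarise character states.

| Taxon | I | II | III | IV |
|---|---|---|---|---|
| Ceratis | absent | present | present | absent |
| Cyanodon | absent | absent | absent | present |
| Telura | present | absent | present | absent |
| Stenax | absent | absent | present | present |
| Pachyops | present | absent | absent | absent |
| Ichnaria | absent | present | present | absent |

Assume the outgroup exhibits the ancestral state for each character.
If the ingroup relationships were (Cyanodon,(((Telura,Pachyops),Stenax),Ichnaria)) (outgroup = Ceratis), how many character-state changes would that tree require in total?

7

Map each character onto (Cyanodon,(((Telura,Pachyops),Stenax),Ichnaria)) (rooted by Ceratis) and count the minimum state changes it requires (Fitch parsimony):
I: 1; II: 2; III: 2; IV: 2.
Total tree length = 7.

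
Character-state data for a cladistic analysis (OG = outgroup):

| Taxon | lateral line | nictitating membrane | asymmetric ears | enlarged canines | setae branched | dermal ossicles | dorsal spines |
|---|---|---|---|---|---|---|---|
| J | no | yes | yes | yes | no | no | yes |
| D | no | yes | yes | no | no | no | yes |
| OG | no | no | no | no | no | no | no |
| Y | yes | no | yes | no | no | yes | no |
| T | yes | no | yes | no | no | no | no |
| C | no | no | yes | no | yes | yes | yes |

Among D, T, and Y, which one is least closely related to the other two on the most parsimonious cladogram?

D

The outgroup has state 'no' for every character, so 'yes' is the derived state throughout.
lateral line (derived state 'yes') is shared by T and Y — a synapomorphy uniting that clade.
nictitating membrane (derived state 'yes') is shared by D and J — a synapomorphy uniting that clade.
asymmetric ears (derived state 'yes') is shared by all ingroup taxa — unites the whole ingroup.
enlarged canines (derived state 'yes') is unique to J (autapomorphy; uninformative for grouping).
setae branched: derived state 'yes' in C only — an autapomorphy, so it tells us nothing about relationships among taxa.
dermal ossicles (state 'yes') occurs in C and Y but conflicts with the nesting implied by the other characters — most parsimoniously interpreted as homoplasy.
Only C, D, and J show the derived state 'yes' for dorsal spines, supporting them as a clade.
Most parsimonious ingroup topology: (((J,D),C),(T,Y)).
T and Y share a more recent common ancestor with each other than either does with D, so D is the least closely related of the three.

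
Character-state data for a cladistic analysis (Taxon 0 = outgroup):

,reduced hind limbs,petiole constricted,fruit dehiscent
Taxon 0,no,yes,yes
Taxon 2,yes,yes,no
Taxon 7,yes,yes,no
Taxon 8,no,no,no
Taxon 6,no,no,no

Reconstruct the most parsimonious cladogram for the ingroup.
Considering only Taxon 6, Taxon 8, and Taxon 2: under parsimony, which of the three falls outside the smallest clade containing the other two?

Taxon 2

Character polarity is set by the outgroup: the derived state is whichever differs from the outgroup's state, so for petiole constricted, fruit dehiscent the derived state is 'no', and for the remaining characters it is 'yes'.
Only Taxon 2 and Taxon 7 show the derived state 'yes' for reduced hind limbs, supporting them as a clade.
petiole constricted: derived state 'no' in Taxon 6 and Taxon 8 only — synapomorphy for {Taxon 6, Taxon 8}.
All ingroup taxa share the derived state 'no' for fruit dehiscent; it defines the ingroup but does not resolve relationships within it.
Most parsimonious ingroup topology: ((Taxon 2,Taxon 7),(Taxon 8,Taxon 6)).
Taxon 8 and Taxon 6 share a more recent common ancestor with each other than either does with Taxon 2, so Taxon 2 is the least closely related of the three.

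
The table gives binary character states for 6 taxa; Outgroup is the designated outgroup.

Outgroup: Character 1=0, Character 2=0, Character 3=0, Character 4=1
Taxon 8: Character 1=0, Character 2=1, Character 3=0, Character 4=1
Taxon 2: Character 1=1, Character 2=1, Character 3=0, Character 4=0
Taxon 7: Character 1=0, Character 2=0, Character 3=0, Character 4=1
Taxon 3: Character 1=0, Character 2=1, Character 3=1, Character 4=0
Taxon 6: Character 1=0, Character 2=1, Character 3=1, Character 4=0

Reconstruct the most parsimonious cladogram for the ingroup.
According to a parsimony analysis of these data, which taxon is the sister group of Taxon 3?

Character polarity is set by the outgroup: the derived state is whichever differs from the outgroup's state, so for Character 4 the derived state is '0', and for the remaining characters it is '1'.
Character 1: derived state '1' in Taxon 2 only — an autapomorphy, so it tells us nothing about relationships among taxa.
Character 2: derived state '1' in Taxon 2, Taxon 3, Taxon 6, and Taxon 8 only — synapomorphy for {Taxon 2, Taxon 3, Taxon 6, Taxon 8}.
Only Taxon 3 and Taxon 6 show the derived state '1' for Character 3, supporting them as a clade.
Character 4 (derived state '0') is shared by Taxon 2, Taxon 3, and Taxon 6 — a synapomorphy uniting that clade.
Most parsimonious ingroup topology: ((Taxon 8,(Taxon 2,(Taxon 3,Taxon 6))),Taxon 7).
Taxon 3 and Taxon 6 form a cherry on this tree, so they are sister taxa.

Taxon 6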